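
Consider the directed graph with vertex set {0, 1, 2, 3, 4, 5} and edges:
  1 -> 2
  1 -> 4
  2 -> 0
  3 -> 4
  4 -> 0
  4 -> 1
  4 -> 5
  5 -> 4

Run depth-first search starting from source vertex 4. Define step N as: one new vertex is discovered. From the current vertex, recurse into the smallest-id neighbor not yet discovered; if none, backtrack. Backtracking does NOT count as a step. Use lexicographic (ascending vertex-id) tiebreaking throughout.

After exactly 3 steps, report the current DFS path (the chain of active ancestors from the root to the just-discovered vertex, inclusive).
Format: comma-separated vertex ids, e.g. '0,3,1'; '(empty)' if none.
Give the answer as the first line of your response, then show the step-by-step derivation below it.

4,1

step 1: discover 4; path=4; order=4
step 2: discover 0; path=4>0; order=4,0
step 3: discover 1; path=4>1; order=4,0,1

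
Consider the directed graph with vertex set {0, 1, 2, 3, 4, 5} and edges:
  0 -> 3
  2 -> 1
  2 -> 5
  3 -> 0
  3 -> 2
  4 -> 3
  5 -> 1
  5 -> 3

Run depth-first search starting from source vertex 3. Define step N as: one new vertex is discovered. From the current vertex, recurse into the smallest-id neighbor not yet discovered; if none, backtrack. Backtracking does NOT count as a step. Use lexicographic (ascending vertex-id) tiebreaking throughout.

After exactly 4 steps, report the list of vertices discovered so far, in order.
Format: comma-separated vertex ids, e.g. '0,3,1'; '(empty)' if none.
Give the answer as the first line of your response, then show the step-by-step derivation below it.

3,0,2,1

step 1: discover 3; path=3; order=3
step 2: discover 0; path=3>0; order=3,0
step 3: discover 2; path=3>2; order=3,0,2
step 4: discover 1; path=3>2>1; order=3,0,2,1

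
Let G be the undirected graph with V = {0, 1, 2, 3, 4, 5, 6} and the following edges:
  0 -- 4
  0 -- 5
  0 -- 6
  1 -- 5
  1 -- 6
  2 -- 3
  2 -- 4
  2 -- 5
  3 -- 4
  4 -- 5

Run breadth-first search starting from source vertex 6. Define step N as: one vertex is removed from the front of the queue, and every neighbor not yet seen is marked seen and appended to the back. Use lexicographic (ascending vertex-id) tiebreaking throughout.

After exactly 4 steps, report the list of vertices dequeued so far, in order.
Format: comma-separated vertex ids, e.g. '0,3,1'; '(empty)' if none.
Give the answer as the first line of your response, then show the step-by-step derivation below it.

6,0,1,4

step 1: dequeue 6; queue=[0,1]; order=6
step 2: dequeue 0; queue=[1,4,5]; order=6,0
step 3: dequeue 1; queue=[4,5]; order=6,0,1
step 4: dequeue 4; queue=[5,2,3]; order=6,0,1,4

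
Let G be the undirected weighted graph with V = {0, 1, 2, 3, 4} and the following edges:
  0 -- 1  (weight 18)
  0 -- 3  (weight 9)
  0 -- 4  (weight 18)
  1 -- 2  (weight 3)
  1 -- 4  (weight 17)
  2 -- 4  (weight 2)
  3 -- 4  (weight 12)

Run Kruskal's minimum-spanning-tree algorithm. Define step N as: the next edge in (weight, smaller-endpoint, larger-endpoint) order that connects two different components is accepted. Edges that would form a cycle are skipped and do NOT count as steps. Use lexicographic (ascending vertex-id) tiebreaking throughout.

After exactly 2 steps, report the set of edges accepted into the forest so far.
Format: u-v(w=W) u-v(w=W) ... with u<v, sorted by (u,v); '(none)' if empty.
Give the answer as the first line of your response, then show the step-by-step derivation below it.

1-2(w=3) 2-4(w=2)

step 1: add edge 2-4 (w=2); MST = {2-4(w=2)}
step 2: add edge 1-2 (w=3); MST = {1-2(w=3) 2-4(w=2)}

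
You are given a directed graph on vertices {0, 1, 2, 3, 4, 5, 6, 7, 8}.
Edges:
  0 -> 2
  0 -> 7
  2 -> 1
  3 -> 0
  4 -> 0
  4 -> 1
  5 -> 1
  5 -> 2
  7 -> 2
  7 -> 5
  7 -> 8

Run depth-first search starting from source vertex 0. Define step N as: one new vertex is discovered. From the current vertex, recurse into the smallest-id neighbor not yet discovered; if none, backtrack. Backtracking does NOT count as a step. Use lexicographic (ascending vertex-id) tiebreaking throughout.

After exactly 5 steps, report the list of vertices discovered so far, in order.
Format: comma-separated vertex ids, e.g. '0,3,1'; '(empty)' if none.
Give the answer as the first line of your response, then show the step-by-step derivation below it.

0,2,1,7,5

step 1: discover 0; path=0; order=0
step 2: discover 2; path=0>2; order=0,2
step 3: discover 1; path=0>2>1; order=0,2,1
step 4: discover 7; path=0>7; order=0,2,1,7
step 5: discover 5; path=0>7>5; order=0,2,1,7,5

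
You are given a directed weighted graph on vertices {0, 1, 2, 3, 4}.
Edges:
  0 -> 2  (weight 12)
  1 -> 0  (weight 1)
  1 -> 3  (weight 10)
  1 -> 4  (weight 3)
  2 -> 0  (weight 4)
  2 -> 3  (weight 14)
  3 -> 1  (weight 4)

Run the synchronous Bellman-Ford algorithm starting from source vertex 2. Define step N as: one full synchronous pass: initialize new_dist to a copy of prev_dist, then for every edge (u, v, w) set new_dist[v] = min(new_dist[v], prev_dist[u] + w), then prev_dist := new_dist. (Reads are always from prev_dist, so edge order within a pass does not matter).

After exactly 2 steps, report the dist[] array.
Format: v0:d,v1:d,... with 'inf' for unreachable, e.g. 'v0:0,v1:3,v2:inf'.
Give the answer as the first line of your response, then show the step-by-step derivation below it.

v0:4,v1:18,v2:0,v3:14,v4:inf

step 1: dist = v0:4,v1:inf,v2:0,v3:14,v4:inf
step 2: dist = v0:4,v1:18,v2:0,v3:14,v4:inf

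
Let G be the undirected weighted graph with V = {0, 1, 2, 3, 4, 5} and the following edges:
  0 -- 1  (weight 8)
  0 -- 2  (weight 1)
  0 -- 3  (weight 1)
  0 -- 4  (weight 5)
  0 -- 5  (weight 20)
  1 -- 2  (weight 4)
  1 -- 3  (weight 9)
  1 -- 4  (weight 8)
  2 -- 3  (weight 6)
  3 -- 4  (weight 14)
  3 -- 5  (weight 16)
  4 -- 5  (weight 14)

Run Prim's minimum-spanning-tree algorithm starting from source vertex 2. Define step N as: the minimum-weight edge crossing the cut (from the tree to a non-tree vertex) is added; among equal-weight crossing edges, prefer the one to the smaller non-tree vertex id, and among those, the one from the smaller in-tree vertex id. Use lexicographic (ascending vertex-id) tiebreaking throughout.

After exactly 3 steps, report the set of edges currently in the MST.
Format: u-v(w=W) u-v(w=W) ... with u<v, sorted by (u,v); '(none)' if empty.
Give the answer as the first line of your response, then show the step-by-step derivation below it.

0-2(w=1) 0-3(w=1) 1-2(w=4)

step 1: add edge 0-2 (w=1); MST = {0-2(w=1)}
step 2: add edge 0-3 (w=1); MST = {0-2(w=1) 0-3(w=1)}
step 3: add edge 1-2 (w=4); MST = {0-2(w=1) 0-3(w=1) 1-2(w=4)}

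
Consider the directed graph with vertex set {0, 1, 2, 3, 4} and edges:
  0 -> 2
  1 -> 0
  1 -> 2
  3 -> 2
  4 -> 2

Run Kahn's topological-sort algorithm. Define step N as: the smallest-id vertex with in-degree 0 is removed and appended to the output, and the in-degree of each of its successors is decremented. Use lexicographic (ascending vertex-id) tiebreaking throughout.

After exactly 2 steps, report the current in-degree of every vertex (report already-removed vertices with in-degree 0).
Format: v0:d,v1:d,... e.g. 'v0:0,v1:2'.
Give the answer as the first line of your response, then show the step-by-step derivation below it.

v0:0,v1:0,v2:2,v3:0,v4:0

step 1: output 1; order=[1]; indeg=(0,0,3,0,0)
step 2: output 0; order=[1,0]; indeg=(0,0,2,0,0)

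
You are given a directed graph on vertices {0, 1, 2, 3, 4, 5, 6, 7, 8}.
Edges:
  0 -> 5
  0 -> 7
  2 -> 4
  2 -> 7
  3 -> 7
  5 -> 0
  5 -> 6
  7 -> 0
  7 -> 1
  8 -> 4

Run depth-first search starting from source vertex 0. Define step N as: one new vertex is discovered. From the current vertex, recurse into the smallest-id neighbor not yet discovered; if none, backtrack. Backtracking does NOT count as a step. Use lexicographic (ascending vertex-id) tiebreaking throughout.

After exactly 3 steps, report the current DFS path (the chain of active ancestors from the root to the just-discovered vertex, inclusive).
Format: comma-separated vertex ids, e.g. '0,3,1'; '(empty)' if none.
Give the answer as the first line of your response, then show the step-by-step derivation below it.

0,5,6

step 1: discover 0; path=0; order=0
step 2: discover 5; path=0>5; order=0,5
step 3: discover 6; path=0>5>6; order=0,5,6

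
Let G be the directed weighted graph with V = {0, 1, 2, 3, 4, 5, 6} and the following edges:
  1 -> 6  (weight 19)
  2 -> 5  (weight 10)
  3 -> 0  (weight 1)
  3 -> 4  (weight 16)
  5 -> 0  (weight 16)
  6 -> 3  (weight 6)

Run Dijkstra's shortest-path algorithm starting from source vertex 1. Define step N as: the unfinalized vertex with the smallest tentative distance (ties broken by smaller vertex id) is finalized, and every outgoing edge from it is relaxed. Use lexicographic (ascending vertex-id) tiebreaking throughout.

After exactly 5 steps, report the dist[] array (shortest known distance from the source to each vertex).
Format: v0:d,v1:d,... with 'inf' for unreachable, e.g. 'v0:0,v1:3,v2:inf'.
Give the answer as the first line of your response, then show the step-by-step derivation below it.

v0:26,v1:0,v2:inf,v3:25,v4:41,v5:inf,v6:19

step 1: dist = v0:inf,v1:0,v2:inf,v3:inf,v4:inf,v5:inf,v6:19
step 2: dist = v0:inf,v1:0,v2:inf,v3:25,v4:inf,v5:inf,v6:19
step 3: dist = v0:26,v1:0,v2:inf,v3:25,v4:41,v5:inf,v6:19
step 4: dist = v0:26,v1:0,v2:inf,v3:25,v4:41,v5:inf,v6:19
step 5: dist = v0:26,v1:0,v2:inf,v3:25,v4:41,v5:inf,v6:19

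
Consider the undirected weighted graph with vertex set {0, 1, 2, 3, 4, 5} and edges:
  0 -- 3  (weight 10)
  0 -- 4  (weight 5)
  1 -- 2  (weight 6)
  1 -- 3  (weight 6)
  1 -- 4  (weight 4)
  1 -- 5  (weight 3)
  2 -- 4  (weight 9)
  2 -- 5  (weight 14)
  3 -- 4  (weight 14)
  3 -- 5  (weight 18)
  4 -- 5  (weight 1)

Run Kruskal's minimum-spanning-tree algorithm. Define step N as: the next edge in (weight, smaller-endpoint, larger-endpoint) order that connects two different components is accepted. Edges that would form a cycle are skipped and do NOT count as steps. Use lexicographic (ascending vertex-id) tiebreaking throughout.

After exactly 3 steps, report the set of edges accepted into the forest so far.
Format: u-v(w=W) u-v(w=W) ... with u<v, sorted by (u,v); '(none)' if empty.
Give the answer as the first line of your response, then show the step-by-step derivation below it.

0-4(w=5) 1-5(w=3) 4-5(w=1)

step 1: add edge 4-5 (w=1); MST = {4-5(w=1)}
step 2: add edge 1-5 (w=3); MST = {1-5(w=3) 4-5(w=1)}
step 3: add edge 0-4 (w=5); MST = {0-4(w=5) 1-5(w=3) 4-5(w=1)}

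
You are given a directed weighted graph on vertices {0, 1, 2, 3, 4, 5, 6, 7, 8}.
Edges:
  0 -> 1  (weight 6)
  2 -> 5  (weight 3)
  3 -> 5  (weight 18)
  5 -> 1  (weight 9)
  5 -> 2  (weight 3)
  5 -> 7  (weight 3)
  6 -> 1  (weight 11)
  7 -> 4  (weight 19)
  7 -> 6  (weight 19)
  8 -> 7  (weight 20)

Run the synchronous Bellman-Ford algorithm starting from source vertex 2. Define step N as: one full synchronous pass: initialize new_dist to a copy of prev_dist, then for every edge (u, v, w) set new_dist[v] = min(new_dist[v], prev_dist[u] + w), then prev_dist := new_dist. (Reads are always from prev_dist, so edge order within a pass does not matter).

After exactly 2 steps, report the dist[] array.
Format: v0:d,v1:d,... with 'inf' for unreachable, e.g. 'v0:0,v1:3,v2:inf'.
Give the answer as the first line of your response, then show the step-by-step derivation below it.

v0:inf,v1:12,v2:0,v3:inf,v4:inf,v5:3,v6:inf,v7:6,v8:inf

step 1: dist = v0:inf,v1:inf,v2:0,v3:inf,v4:inf,v5:3,v6:inf,v7:inf,v8:inf
step 2: dist = v0:inf,v1:12,v2:0,v3:inf,v4:inf,v5:3,v6:inf,v7:6,v8:inf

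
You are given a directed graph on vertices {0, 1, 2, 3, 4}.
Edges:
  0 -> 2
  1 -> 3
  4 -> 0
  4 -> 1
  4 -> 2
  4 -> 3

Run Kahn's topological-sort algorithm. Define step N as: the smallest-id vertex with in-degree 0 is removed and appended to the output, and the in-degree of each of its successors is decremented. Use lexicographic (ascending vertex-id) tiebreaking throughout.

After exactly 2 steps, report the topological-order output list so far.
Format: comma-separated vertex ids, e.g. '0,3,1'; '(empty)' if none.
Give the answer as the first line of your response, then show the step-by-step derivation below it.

4,0

step 1: output 4; order=[4]; indeg=(0,0,1,1,0)
step 2: output 0; order=[4,0]; indeg=(0,0,0,1,0)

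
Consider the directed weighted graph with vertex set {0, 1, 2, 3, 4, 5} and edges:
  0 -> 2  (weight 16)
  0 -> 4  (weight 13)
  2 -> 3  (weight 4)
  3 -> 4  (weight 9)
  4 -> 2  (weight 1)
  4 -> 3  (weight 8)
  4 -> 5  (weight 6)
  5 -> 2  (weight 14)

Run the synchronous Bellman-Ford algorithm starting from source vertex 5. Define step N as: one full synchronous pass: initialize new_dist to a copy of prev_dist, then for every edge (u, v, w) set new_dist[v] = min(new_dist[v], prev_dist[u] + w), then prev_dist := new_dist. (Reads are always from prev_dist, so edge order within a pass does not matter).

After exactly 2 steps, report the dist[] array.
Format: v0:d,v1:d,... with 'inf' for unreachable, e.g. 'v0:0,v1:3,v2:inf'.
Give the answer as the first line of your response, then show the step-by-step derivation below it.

v0:inf,v1:inf,v2:14,v3:18,v4:inf,v5:0

step 1: dist = v0:inf,v1:inf,v2:14,v3:inf,v4:inf,v5:0
step 2: dist = v0:inf,v1:inf,v2:14,v3:18,v4:inf,v5:0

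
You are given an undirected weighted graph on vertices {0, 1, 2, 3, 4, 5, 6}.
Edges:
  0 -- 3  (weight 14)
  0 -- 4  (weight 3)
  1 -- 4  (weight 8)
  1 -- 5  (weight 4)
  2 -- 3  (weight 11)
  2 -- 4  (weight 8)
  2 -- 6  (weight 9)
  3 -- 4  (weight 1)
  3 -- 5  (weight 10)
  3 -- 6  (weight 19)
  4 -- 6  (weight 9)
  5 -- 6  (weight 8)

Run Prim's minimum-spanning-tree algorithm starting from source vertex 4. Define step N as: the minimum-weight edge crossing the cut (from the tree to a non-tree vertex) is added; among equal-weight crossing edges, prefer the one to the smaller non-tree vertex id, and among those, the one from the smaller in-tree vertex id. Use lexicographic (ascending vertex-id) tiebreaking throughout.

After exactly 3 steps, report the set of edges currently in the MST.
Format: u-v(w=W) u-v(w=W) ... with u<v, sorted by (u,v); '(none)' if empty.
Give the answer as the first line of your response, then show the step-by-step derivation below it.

0-4(w=3) 1-4(w=8) 3-4(w=1)

step 1: add edge 3-4 (w=1); MST = {3-4(w=1)}
step 2: add edge 0-4 (w=3); MST = {0-4(w=3) 3-4(w=1)}
step 3: add edge 1-4 (w=8); MST = {0-4(w=3) 1-4(w=8) 3-4(w=1)}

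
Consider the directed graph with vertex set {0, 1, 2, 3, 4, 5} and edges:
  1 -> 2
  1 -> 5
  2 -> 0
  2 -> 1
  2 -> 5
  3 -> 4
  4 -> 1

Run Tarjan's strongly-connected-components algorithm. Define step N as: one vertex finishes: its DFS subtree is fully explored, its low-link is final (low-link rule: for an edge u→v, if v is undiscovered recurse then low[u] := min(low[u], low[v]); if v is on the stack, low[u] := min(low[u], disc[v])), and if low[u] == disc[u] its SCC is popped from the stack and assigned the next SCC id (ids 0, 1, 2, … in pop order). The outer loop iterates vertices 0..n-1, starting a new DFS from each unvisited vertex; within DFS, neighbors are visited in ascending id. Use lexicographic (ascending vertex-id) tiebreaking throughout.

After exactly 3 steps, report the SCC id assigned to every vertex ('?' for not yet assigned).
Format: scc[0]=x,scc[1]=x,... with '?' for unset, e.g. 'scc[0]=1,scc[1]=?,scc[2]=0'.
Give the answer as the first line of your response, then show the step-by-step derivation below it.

scc[0]=0,scc[1]=?,scc[2]=?,scc[3]=?,scc[4]=?,scc[5]=1

step 1: low=(low[0]=0,low[1]=?,low[2]=?,low[3]=?,low[4]=?,low[5]=?); scc=(scc[0]=0,scc[1]=?,scc[2]=?,scc[3]=?,scc[4]=?,scc[5]=?)
step 2: low=(low[0]=0,low[1]=1,low[2]=1,low[3]=?,low[4]=?,low[5]=3); scc=(scc[0]=0,scc[1]=?,scc[2]=?,scc[3]=?,scc[4]=?,scc[5]=1)
step 3: low=(low[0]=0,low[1]=1,low[2]=1,low[3]=?,low[4]=?,low[5]=3); scc=(scc[0]=0,scc[1]=?,scc[2]=?,scc[3]=?,scc[4]=?,scc[5]=1)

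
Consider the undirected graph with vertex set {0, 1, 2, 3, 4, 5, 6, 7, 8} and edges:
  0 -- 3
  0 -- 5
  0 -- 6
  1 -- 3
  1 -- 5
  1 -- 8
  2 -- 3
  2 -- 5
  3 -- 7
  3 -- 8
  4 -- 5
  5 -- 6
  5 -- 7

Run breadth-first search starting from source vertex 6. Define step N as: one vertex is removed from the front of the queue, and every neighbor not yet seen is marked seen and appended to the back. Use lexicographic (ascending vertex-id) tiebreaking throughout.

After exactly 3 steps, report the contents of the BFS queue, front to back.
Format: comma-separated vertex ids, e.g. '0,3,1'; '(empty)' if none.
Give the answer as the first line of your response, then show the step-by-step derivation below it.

3,1,2,4,7

step 1: dequeue 6; queue=[0,5]; order=6
step 2: dequeue 0; queue=[5,3]; order=6,0
step 3: dequeue 5; queue=[3,1,2,4,7]; order=6,0,5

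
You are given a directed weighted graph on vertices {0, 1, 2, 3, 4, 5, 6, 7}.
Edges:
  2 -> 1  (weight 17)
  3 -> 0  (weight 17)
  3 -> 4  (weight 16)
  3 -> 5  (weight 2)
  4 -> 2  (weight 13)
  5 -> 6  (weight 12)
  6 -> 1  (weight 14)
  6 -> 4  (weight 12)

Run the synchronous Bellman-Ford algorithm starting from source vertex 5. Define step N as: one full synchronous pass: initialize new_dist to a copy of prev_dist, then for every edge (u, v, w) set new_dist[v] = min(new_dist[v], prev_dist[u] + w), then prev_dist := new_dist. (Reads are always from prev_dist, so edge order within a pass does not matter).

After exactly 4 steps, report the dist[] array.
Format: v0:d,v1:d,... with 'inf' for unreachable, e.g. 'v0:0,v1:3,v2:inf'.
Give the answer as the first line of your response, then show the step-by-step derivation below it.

v0:inf,v1:26,v2:37,v3:inf,v4:24,v5:0,v6:12,v7:inf

step 1: dist = v0:inf,v1:inf,v2:inf,v3:inf,v4:inf,v5:0,v6:12,v7:inf
step 2: dist = v0:inf,v1:26,v2:inf,v3:inf,v4:24,v5:0,v6:12,v7:inf
step 3: dist = v0:inf,v1:26,v2:37,v3:inf,v4:24,v5:0,v6:12,v7:inf
step 4: dist = v0:inf,v1:26,v2:37,v3:inf,v4:24,v5:0,v6:12,v7:inf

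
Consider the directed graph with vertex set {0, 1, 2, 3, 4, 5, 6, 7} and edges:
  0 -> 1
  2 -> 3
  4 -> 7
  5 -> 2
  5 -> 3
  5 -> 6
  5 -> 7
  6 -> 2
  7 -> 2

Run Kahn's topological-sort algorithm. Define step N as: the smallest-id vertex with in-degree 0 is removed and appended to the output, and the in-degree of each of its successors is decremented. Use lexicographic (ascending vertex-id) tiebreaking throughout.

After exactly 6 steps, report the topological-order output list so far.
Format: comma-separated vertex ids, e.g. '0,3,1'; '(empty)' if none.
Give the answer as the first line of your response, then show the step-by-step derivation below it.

0,1,4,5,6,7

step 1: output 0; order=[0]; indeg=(0,0,3,2,0,0,1,2)
step 2: output 1; order=[0,1]; indeg=(0,0,3,2,0,0,1,2)
step 3: output 4; order=[0,1,4]; indeg=(0,0,3,2,0,0,1,1)
step 4: output 5; order=[0,1,4,5]; indeg=(0,0,2,1,0,0,0,0)
step 5: output 6; order=[0,1,4,5,6]; indeg=(0,0,1,1,0,0,0,0)
step 6: output 7; order=[0,1,4,5,6,7]; indeg=(0,0,0,1,0,0,0,0)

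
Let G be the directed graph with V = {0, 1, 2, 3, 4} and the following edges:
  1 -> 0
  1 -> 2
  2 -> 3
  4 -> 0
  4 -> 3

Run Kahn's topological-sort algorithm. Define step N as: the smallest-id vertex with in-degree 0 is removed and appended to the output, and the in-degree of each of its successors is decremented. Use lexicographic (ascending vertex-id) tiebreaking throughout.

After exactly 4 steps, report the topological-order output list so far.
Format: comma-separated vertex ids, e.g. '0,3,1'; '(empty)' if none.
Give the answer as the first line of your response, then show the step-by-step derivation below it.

1,2,4,0

step 1: output 1; order=[1]; indeg=(1,0,0,2,0)
step 2: output 2; order=[1,2]; indeg=(1,0,0,1,0)
step 3: output 4; order=[1,2,4]; indeg=(0,0,0,0,0)
step 4: output 0; order=[1,2,4,0]; indeg=(0,0,0,0,0)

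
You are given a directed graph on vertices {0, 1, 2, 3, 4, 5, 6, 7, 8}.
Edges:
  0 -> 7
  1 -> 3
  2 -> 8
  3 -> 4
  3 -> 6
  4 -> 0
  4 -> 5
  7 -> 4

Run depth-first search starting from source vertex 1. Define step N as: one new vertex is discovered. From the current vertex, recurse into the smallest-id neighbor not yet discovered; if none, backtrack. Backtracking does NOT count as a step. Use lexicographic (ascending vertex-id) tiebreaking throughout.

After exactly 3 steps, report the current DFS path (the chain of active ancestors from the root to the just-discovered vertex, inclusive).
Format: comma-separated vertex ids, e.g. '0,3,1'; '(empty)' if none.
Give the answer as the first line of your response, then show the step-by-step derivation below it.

1,3,4

step 1: discover 1; path=1; order=1
step 2: discover 3; path=1>3; order=1,3
step 3: discover 4; path=1>3>4; order=1,3,4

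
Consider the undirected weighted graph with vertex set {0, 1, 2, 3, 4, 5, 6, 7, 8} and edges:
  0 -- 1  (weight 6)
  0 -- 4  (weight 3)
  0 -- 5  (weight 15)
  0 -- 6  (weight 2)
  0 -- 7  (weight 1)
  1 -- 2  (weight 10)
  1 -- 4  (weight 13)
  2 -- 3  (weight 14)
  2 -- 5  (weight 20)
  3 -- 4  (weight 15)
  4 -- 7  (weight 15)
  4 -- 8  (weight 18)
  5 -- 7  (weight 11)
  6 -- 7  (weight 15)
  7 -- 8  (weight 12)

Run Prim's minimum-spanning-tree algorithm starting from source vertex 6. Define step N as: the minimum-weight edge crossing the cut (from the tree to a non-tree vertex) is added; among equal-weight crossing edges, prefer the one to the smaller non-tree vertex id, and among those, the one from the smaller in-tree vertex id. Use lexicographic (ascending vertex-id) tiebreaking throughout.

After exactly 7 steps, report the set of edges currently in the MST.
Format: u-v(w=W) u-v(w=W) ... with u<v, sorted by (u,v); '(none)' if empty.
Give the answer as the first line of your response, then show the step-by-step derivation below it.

0-1(w=6) 0-4(w=3) 0-6(w=2) 0-7(w=1) 1-2(w=10) 5-7(w=11) 7-8(w=12)

step 1: add edge 0-6 (w=2); MST = {0-6(w=2)}
step 2: add edge 0-7 (w=1); MST = {0-6(w=2) 0-7(w=1)}
step 3: add edge 0-4 (w=3); MST = {0-4(w=3) 0-6(w=2) 0-7(w=1)}
step 4: add edge 0-1 (w=6); MST = {0-1(w=6) 0-4(w=3) 0-6(w=2) 0-7(w=1)}
step 5: add edge 1-2 (w=10); MST = {0-1(w=6) 0-4(w=3) 0-6(w=2) 0-7(w=1) 1-2(w=10)}
step 6: add edge 5-7 (w=11); MST = {0-1(w=6) 0-4(w=3) 0-6(w=2) 0-7(w=1) 1-2(w=10) 5-7(w=11)}
step 7: add edge 7-8 (w=12); MST = {0-1(w=6) 0-4(w=3) 0-6(w=2) 0-7(w=1) 1-2(w=10) 5-7(w=11) 7-8(w=12)}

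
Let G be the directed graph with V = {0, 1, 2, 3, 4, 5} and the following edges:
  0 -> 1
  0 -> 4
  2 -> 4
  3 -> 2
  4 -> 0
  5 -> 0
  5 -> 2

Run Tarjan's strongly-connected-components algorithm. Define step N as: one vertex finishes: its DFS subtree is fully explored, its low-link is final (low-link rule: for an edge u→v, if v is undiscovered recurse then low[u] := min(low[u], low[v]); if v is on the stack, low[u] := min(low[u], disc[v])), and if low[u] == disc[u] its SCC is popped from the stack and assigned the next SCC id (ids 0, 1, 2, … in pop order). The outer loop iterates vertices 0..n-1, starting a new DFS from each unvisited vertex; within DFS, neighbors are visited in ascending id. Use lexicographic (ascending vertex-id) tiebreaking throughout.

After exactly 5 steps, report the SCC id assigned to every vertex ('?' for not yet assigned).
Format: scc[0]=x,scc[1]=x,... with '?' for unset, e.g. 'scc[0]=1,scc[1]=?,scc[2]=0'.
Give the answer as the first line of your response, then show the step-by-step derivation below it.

scc[0]=1,scc[1]=0,scc[2]=2,scc[3]=3,scc[4]=1,scc[5]=?

step 1: low=(low[0]=0,low[1]=1,low[2]=?,low[3]=?,low[4]=?,low[5]=?); scc=(scc[0]=?,scc[1]=0,scc[2]=?,scc[3]=?,scc[4]=?,scc[5]=?)
step 2: low=(low[0]=0,low[1]=1,low[2]=?,low[3]=?,low[4]=0,low[5]=?); scc=(scc[0]=?,scc[1]=0,scc[2]=?,scc[3]=?,scc[4]=?,scc[5]=?)
step 3: low=(low[0]=0,low[1]=1,low[2]=?,low[3]=?,low[4]=0,low[5]=?); scc=(scc[0]=1,scc[1]=0,scc[2]=?,scc[3]=?,scc[4]=1,scc[5]=?)
step 4: low=(low[0]=0,low[1]=1,low[2]=3,low[3]=?,low[4]=0,low[5]=?); scc=(scc[0]=1,scc[1]=0,scc[2]=2,scc[3]=?,scc[4]=1,scc[5]=?)
step 5: low=(low[0]=0,low[1]=1,low[2]=3,low[3]=4,low[4]=0,low[5]=?); scc=(scc[0]=1,scc[1]=0,scc[2]=2,scc[3]=3,scc[4]=1,scc[5]=?)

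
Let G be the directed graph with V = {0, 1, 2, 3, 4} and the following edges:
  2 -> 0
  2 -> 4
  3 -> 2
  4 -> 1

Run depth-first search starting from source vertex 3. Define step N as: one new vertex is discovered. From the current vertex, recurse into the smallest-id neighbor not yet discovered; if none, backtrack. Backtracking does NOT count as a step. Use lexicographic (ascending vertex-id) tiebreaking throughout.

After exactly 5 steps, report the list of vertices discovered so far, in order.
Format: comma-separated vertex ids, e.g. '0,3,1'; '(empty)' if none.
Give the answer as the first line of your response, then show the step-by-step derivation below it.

3,2,0,4,1

step 1: discover 3; path=3; order=3
step 2: discover 2; path=3>2; order=3,2
step 3: discover 0; path=3>2>0; order=3,2,0
step 4: discover 4; path=3>2>4; order=3,2,0,4
step 5: discover 1; path=3>2>4>1; order=3,2,0,4,1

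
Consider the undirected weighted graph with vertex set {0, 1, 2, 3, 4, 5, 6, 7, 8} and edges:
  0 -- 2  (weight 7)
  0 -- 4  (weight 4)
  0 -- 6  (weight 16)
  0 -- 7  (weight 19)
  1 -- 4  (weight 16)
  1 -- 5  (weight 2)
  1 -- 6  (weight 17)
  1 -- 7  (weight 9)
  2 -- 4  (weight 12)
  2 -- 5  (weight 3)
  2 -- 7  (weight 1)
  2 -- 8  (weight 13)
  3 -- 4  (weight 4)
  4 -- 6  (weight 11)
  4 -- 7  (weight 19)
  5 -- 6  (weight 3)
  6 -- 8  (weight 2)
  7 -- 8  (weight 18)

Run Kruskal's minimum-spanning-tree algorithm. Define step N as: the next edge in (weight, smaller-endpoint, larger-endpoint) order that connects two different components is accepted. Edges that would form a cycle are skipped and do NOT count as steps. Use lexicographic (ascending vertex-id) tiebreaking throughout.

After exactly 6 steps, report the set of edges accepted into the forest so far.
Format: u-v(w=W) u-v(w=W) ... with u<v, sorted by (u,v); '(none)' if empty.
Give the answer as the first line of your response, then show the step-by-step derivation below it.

0-4(w=4) 1-5(w=2) 2-5(w=3) 2-7(w=1) 5-6(w=3) 6-8(w=2)

step 1: add edge 2-7 (w=1); MST = {2-7(w=1)}
step 2: add edge 1-5 (w=2); MST = {1-5(w=2) 2-7(w=1)}
step 3: add edge 6-8 (w=2); MST = {1-5(w=2) 2-7(w=1) 6-8(w=2)}
step 4: add edge 2-5 (w=3); MST = {1-5(w=2) 2-5(w=3) 2-7(w=1) 6-8(w=2)}
step 5: add edge 5-6 (w=3); MST = {1-5(w=2) 2-5(w=3) 2-7(w=1) 5-6(w=3) 6-8(w=2)}
step 6: add edge 0-4 (w=4); MST = {0-4(w=4) 1-5(w=2) 2-5(w=3) 2-7(w=1) 5-6(w=3) 6-8(w=2)}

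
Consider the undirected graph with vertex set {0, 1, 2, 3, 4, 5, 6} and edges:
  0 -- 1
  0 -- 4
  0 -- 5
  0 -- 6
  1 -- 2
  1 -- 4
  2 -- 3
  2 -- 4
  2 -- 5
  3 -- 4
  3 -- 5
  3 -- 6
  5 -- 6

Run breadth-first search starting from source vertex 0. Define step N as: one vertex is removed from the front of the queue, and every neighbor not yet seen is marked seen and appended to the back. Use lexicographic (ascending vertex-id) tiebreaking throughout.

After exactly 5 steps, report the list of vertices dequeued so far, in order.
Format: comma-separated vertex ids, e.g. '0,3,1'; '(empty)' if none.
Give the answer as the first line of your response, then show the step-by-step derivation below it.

0,1,4,5,6

step 1: dequeue 0; queue=[1,4,5,6]; order=0
step 2: dequeue 1; queue=[4,5,6,2]; order=0,1
step 3: dequeue 4; queue=[5,6,2,3]; order=0,1,4
step 4: dequeue 5; queue=[6,2,3]; order=0,1,4,5
step 5: dequeue 6; queue=[2,3]; order=0,1,4,5,6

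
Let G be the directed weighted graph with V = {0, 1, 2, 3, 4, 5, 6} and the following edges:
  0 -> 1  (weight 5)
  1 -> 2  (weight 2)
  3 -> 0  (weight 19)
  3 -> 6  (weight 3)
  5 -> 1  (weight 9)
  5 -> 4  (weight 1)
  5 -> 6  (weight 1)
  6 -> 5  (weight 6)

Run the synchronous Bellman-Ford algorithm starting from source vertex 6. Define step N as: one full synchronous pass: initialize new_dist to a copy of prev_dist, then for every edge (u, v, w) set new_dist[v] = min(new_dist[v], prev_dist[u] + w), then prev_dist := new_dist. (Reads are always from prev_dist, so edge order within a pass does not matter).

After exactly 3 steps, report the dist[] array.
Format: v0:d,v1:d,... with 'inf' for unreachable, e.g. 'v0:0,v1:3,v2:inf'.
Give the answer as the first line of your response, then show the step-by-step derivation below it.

v0:inf,v1:15,v2:17,v3:inf,v4:7,v5:6,v6:0

step 1: dist = v0:inf,v1:inf,v2:inf,v3:inf,v4:inf,v5:6,v6:0
step 2: dist = v0:inf,v1:15,v2:inf,v3:inf,v4:7,v5:6,v6:0
step 3: dist = v0:inf,v1:15,v2:17,v3:inf,v4:7,v5:6,v6:0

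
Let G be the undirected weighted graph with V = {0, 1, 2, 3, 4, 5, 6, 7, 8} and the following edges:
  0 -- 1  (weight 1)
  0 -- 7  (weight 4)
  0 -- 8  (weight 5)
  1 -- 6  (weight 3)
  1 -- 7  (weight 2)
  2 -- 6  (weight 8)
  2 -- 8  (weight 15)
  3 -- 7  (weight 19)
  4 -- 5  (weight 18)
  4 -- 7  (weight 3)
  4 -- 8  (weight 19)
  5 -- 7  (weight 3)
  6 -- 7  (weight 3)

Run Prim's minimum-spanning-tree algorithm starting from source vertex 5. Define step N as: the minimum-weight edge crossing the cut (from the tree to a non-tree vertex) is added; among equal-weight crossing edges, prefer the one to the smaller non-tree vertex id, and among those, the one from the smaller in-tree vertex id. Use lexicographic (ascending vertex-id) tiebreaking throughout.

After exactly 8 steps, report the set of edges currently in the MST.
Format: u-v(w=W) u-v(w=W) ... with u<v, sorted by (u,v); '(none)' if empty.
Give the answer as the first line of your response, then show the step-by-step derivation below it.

0-1(w=1) 0-8(w=5) 1-6(w=3) 1-7(w=2) 2-6(w=8) 3-7(w=19) 4-7(w=3) 5-7(w=3)

step 1: add edge 5-7 (w=3); MST = {5-7(w=3)}
step 2: add edge 1-7 (w=2); MST = {1-7(w=2) 5-7(w=3)}
step 3: add edge 0-1 (w=1); MST = {0-1(w=1) 1-7(w=2) 5-7(w=3)}
step 4: add edge 4-7 (w=3); MST = {0-1(w=1) 1-7(w=2) 4-7(w=3) 5-7(w=3)}
step 5: add edge 1-6 (w=3); MST = {0-1(w=1) 1-6(w=3) 1-7(w=2) 4-7(w=3) 5-7(w=3)}
step 6: add edge 0-8 (w=5); MST = {0-1(w=1) 0-8(w=5) 1-6(w=3) 1-7(w=2) 4-7(w=3) 5-7(w=3)}
step 7: add edge 2-6 (w=8); MST = {0-1(w=1) 0-8(w=5) 1-6(w=3) 1-7(w=2) 2-6(w=8) 4-7(w=3) 5-7(w=3)}
step 8: add edge 3-7 (w=19); MST = {0-1(w=1) 0-8(w=5) 1-6(w=3) 1-7(w=2) 2-6(w=8) 3-7(w=19) 4-7(w=3) 5-7(w=3)}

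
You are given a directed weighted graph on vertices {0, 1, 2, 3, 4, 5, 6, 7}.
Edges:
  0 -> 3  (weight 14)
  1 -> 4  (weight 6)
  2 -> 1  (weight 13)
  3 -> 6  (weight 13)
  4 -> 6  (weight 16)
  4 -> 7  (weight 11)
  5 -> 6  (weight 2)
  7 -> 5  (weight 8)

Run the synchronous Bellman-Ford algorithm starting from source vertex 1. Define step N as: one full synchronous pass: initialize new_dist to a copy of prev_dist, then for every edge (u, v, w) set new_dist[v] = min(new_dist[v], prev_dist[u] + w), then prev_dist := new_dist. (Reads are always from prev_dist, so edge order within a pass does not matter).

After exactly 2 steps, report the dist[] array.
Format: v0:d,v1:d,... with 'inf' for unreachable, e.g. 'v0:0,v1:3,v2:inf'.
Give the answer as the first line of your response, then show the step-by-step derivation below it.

v0:inf,v1:0,v2:inf,v3:inf,v4:6,v5:inf,v6:22,v7:17

step 1: dist = v0:inf,v1:0,v2:inf,v3:inf,v4:6,v5:inf,v6:inf,v7:inf
step 2: dist = v0:inf,v1:0,v2:inf,v3:inf,v4:6,v5:inf,v6:22,v7:17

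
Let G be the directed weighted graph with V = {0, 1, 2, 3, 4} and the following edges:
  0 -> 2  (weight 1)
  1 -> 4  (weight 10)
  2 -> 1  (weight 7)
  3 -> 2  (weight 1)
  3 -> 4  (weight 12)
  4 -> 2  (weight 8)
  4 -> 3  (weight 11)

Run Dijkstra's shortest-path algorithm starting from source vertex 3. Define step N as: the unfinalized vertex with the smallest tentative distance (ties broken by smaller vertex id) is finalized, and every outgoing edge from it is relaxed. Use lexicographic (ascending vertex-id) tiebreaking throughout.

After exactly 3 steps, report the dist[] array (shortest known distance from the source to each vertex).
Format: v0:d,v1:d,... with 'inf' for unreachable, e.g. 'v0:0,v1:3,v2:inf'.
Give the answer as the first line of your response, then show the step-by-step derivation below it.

v0:inf,v1:8,v2:1,v3:0,v4:12

step 1: dist = v0:inf,v1:inf,v2:1,v3:0,v4:12
step 2: dist = v0:inf,v1:8,v2:1,v3:0,v4:12
step 3: dist = v0:inf,v1:8,v2:1,v3:0,v4:12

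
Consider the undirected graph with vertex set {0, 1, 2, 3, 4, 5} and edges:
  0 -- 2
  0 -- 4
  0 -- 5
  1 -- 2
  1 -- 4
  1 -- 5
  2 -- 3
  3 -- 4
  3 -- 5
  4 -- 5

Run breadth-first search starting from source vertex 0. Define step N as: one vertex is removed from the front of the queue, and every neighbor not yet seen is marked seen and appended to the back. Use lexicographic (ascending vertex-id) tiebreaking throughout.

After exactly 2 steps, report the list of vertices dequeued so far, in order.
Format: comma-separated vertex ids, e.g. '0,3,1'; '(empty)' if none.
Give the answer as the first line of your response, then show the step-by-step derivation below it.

0,2

step 1: dequeue 0; queue=[2,4,5]; order=0
step 2: dequeue 2; queue=[4,5,1,3]; order=0,2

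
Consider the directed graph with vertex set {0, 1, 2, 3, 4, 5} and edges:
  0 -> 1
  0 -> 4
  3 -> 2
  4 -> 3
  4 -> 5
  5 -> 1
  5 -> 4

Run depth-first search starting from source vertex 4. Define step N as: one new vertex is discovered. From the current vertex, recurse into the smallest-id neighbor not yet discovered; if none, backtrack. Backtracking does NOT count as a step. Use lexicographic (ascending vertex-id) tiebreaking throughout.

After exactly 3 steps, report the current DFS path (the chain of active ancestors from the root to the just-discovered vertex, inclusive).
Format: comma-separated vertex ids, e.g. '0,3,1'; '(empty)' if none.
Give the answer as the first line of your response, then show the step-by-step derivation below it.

4,3,2

step 1: discover 4; path=4; order=4
step 2: discover 3; path=4>3; order=4,3
step 3: discover 2; path=4>3>2; order=4,3,2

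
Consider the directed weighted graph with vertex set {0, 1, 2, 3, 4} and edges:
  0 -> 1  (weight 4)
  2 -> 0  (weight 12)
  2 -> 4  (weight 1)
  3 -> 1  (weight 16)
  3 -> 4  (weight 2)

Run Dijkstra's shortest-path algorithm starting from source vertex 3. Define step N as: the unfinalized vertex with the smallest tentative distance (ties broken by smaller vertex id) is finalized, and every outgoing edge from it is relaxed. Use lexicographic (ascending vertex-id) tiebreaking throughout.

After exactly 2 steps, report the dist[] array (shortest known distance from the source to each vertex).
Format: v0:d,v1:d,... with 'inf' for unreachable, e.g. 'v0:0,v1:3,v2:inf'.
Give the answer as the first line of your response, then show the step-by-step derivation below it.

v0:inf,v1:16,v2:inf,v3:0,v4:2

step 1: dist = v0:inf,v1:16,v2:inf,v3:0,v4:2
step 2: dist = v0:inf,v1:16,v2:inf,v3:0,v4:2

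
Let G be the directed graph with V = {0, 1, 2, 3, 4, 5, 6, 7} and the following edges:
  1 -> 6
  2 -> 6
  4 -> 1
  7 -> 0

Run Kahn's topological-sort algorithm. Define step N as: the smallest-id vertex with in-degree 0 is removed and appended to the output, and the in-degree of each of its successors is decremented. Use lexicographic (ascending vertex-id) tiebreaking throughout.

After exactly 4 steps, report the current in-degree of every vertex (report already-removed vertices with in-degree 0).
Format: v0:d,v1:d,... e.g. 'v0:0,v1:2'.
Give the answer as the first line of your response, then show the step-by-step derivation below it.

v0:1,v1:0,v2:0,v3:0,v4:0,v5:0,v6:0,v7:0

step 1: output 2; order=[2]; indeg=(1,1,0,0,0,0,1,0)
step 2: output 3; order=[2,3]; indeg=(1,1,0,0,0,0,1,0)
step 3: output 4; order=[2,3,4]; indeg=(1,0,0,0,0,0,1,0)
step 4: output 1; order=[2,3,4,1]; indeg=(1,0,0,0,0,0,0,0)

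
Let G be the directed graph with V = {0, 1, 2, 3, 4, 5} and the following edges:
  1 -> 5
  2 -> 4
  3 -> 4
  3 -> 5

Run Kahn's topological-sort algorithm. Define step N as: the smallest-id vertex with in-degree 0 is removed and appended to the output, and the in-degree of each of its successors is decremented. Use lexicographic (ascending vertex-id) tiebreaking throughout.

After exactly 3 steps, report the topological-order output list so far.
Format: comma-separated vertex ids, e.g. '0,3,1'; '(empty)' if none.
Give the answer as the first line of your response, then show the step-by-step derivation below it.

0,1,2

step 1: output 0; order=[0]; indeg=(0,0,0,0,2,2)
step 2: output 1; order=[0,1]; indeg=(0,0,0,0,2,1)
step 3: output 2; order=[0,1,2]; indeg=(0,0,0,0,1,1)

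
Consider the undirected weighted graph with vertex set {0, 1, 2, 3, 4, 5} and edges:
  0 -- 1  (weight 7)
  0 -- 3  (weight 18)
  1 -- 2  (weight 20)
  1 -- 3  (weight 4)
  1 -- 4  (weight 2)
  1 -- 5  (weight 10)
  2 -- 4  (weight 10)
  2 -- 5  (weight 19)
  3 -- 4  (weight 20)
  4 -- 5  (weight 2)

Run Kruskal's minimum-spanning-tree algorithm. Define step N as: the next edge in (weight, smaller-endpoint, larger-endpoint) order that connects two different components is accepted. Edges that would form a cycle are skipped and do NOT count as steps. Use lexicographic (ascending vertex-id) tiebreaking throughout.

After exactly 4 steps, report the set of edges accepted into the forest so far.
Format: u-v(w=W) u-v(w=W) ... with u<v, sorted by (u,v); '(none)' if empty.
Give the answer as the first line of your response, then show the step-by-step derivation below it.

0-1(w=7) 1-3(w=4) 1-4(w=2) 4-5(w=2)

step 1: add edge 1-4 (w=2); MST = {1-4(w=2)}
step 2: add edge 4-5 (w=2); MST = {1-4(w=2) 4-5(w=2)}
step 3: add edge 1-3 (w=4); MST = {1-3(w=4) 1-4(w=2) 4-5(w=2)}
step 4: add edge 0-1 (w=7); MST = {0-1(w=7) 1-3(w=4) 1-4(w=2) 4-5(w=2)}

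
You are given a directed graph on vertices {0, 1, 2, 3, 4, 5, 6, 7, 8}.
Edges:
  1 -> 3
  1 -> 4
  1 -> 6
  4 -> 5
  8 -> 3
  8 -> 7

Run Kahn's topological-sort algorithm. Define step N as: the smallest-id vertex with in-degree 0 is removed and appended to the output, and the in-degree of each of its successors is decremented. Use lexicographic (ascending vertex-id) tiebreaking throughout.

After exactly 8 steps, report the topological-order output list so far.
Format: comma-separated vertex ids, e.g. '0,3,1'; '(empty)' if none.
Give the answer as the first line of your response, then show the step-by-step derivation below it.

0,1,2,4,5,6,8,3

step 1: output 0; order=[0]; indeg=(0,0,0,2,1,1,1,1,0)
step 2: output 1; order=[0,1]; indeg=(0,0,0,1,0,1,0,1,0)
step 3: output 2; order=[0,1,2]; indeg=(0,0,0,1,0,1,0,1,0)
step 4: output 4; order=[0,1,2,4]; indeg=(0,0,0,1,0,0,0,1,0)
step 5: output 5; order=[0,1,2,4,5]; indeg=(0,0,0,1,0,0,0,1,0)
step 6: output 6; order=[0,1,2,4,5,6]; indeg=(0,0,0,1,0,0,0,1,0)
step 7: output 8; order=[0,1,2,4,5,6,8]; indeg=(0,0,0,0,0,0,0,0,0)
step 8: output 3; order=[0,1,2,4,5,6,8,3]; indeg=(0,0,0,0,0,0,0,0,0)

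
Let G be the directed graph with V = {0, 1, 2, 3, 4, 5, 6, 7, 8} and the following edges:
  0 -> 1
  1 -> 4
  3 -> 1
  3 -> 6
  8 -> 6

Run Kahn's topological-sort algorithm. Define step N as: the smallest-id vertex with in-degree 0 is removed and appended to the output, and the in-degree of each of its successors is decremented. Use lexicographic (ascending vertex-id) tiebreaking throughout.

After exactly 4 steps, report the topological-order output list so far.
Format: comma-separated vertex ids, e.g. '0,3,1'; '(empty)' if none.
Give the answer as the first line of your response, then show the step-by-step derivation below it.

0,2,3,1

step 1: output 0; order=[0]; indeg=(0,1,0,0,1,0,2,0,0)
step 2: output 2; order=[0,2]; indeg=(0,1,0,0,1,0,2,0,0)
step 3: output 3; order=[0,2,3]; indeg=(0,0,0,0,1,0,1,0,0)
step 4: output 1; order=[0,2,3,1]; indeg=(0,0,0,0,0,0,1,0,0)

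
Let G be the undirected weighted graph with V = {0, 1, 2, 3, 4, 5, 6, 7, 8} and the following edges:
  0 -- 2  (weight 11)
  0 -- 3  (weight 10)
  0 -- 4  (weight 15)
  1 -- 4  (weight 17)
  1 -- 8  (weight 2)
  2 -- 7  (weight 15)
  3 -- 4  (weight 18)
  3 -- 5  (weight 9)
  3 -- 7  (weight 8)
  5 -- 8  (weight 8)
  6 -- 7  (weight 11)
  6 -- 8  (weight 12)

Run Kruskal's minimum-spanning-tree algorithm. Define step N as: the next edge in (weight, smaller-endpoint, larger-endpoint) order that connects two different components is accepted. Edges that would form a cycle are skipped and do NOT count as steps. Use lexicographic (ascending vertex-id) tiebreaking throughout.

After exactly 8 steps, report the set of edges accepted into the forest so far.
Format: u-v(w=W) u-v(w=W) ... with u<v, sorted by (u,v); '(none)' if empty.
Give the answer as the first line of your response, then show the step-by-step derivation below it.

0-2(w=11) 0-3(w=10) 0-4(w=15) 1-8(w=2) 3-5(w=9) 3-7(w=8) 5-8(w=8) 6-7(w=11)

step 1: add edge 1-8 (w=2); MST = {1-8(w=2)}
step 2: add edge 3-7 (w=8); MST = {1-8(w=2) 3-7(w=8)}
step 3: add edge 5-8 (w=8); MST = {1-8(w=2) 3-7(w=8) 5-8(w=8)}
step 4: add edge 3-5 (w=9); MST = {1-8(w=2) 3-5(w=9) 3-7(w=8) 5-8(w=8)}
step 5: add edge 0-3 (w=10); MST = {0-3(w=10) 1-8(w=2) 3-5(w=9) 3-7(w=8) 5-8(w=8)}
step 6: add edge 0-2 (w=11); MST = {0-2(w=11) 0-3(w=10) 1-8(w=2) 3-5(w=9) 3-7(w=8) 5-8(w=8)}
step 7: add edge 6-7 (w=11); MST = {0-2(w=11) 0-3(w=10) 1-8(w=2) 3-5(w=9) 3-7(w=8) 5-8(w=8) 6-7(w=11)}
step 8: add edge 0-4 (w=15); MST = {0-2(w=11) 0-3(w=10) 0-4(w=15) 1-8(w=2) 3-5(w=9) 3-7(w=8) 5-8(w=8) 6-7(w=11)}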